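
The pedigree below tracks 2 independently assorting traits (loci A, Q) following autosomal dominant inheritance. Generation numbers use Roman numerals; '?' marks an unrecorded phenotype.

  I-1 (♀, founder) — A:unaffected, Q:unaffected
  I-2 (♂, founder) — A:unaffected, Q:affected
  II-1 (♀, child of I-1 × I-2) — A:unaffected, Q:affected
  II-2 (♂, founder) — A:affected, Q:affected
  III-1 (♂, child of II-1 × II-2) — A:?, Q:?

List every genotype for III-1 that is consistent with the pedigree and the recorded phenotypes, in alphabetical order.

III-1 ∈ {Aa QQ, Aa Qq, Aa qq, aa QQ, aa Qq, aa qq}

A/I-1 un ·: aa
A/I-2 un ·: aa
A/II-1 un I-1×I-2: aa
A/II-2 aff ·: Aa|AA
A/III-1 ? II-1×II-2: aa|Aa
⇒ A over [I-1,I-2,II-1,II-2,III-1]: 3 consistent
Q/I-1 un ·: qq
Q/I-2 aff ·: Qq|QQ
Q/II-1 aff I-1×I-2: Qq
Q/II-2 aff ·: Qq|QQ
Q/III-1 ? II-1×II-2: qq|Qq|QQ
⇒ Q over [I-1,I-2,II-1,II-2,III-1]: 10 consistent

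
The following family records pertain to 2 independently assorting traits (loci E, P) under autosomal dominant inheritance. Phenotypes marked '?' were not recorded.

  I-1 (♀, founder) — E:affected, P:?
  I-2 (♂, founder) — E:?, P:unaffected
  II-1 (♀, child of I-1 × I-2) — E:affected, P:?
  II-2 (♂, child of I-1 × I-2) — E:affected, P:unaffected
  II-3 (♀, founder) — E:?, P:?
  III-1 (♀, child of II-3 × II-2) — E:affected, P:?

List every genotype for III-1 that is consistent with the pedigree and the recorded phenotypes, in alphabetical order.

E/I-1 aff ·: Ee|EE
E/I-2 ? ·: ee|Ee|EE
E/II-1 aff I-1×I-2: Ee|EE
E/II-2 aff I-1×I-2: Ee|EE
E/II-3 ? ·: ee|Ee|EE
E/III-1 aff II-3×II-2: Ee|EE
⇒ E over [I-1,I-2,II-1,II-2,II-3,III-1]: 68 consistent
P/I-1 ? ·: pp|Pp
P/I-2 un ·: pp
P/II-1 ? I-1×I-2: pp|Pp
P/II-2 un I-1×I-2: pp
P/II-3 ? ·: pp|Pp|PP
P/III-1 ? II-3×II-2: pp|Pp
⇒ P over [I-1,I-2,II-1,II-2,II-3,III-1]: 12 consistent

III-1 ∈ {EE Pp, EE pp, Ee Pp, Ee pp}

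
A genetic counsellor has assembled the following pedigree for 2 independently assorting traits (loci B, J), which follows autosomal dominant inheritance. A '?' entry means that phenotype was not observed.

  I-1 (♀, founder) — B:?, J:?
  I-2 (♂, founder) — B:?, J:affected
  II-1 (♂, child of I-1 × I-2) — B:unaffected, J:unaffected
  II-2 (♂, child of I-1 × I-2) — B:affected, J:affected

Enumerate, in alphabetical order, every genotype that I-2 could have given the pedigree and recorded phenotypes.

B/I-1 ? ·: bb|Bb
B/I-2 ? ·: bb|Bb
B/II-1 un I-1×I-2: bb
B/II-2 aff I-1×I-2: Bb|BB
⇒ B over [I-1,I-2,II-1,II-2]: 4 consistent
J/I-1 ? ·: jj|Jj
J/I-2 aff ·: Jj
J/II-1 un I-1×I-2: jj
J/II-2 aff I-1×I-2: Jj|JJ
⇒ J over [I-1,I-2,II-1,II-2]: 3 consistent

I-2 ∈ {Bb Jj, bb Jj}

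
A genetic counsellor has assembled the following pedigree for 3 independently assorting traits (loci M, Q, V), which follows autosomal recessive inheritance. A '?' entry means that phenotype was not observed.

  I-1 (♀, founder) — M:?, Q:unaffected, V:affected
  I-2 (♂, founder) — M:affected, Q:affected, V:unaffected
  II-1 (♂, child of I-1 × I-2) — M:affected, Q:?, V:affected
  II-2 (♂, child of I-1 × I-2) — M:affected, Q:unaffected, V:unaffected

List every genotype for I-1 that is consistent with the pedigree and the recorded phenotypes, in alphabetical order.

I-1 ∈ {Mm QQ vv, Mm Qq vv, mm QQ vv, mm Qq vv}

M/I-1 ? ·: Mm|mm
M/I-2 aff ·: mm
M/II-1 aff I-1×I-2: mm
M/II-2 aff I-1×I-2: mm
⇒ M over [I-1,I-2,II-1,II-2]: 2 consistent
Q/I-1 un ·: QQ|Qq
Q/I-2 aff ·: qq
Q/II-1 ? I-1×I-2: Qq|qq
Q/II-2 un I-1×I-2: Qq
⇒ Q over [I-1,I-2,II-1,II-2]: 3 consistent
V/I-1 aff ·: vv
V/I-2 un ·: Vv
V/II-1 aff I-1×I-2: vv
V/II-2 un I-1×I-2: Vv
⇒ V over [I-1,I-2,II-1,II-2]: 1 consistent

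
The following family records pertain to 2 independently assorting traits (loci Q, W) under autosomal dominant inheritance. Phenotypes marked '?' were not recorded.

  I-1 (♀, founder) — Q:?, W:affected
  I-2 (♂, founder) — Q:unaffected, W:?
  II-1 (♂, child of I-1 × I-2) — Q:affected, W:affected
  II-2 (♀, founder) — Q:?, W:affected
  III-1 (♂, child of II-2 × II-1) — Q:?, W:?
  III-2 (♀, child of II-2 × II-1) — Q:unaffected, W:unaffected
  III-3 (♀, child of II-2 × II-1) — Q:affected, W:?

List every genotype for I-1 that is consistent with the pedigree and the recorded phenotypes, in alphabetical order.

Q/I-1 ? ·: Qq|QQ
Q/I-2 un ·: qq
Q/II-1 aff I-1×I-2: Qq
Q/II-2 ? ·: qq|Qq
Q/III-1 ? II-2×II-1: qq|Qq|QQ
Q/III-2 un II-2×II-1: qq
Q/III-3 aff II-2×II-1: Qq|QQ
⇒ Q over [I-1,I-2,II-1,II-2,III-1,III-2,III-3]: 16 consistent
W/I-1 aff ·: Ww|WW
W/I-2 ? ·: ww|Ww|WW
W/II-1 aff I-1×I-2: Ww
W/II-2 aff ·: Ww
W/III-1 ? II-2×II-1: ww|Ww|WW
W/III-2 un II-2×II-1: ww
W/III-3 ? II-2×II-1: ww|Ww|WW
⇒ W over [I-1,I-2,II-1,II-2,III-1,III-2,III-3]: 45 consistent

I-1 ∈ {QQ WW, QQ Ww, Qq WW, Qq Ww}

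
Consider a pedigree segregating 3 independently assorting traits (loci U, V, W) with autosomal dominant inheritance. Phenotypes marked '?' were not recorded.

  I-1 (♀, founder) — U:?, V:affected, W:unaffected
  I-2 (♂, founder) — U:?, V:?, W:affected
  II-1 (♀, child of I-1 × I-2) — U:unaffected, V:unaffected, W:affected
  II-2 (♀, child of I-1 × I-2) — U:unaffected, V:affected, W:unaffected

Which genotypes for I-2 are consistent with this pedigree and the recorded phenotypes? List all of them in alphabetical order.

U/I-1 ? ·: uu|Uu
U/I-2 ? ·: uu|Uu
U/II-1 un I-1×I-2: uu
U/II-2 un I-1×I-2: uu
⇒ U over [I-1,I-2,II-1,II-2]: 4 consistent
V/I-1 aff ·: Vv
V/I-2 ? ·: vv|Vv
V/II-1 un I-1×I-2: vv
V/II-2 aff I-1×I-2: Vv|VV
⇒ V over [I-1,I-2,II-1,II-2]: 3 consistent
W/I-1 un ·: ww
W/I-2 aff ·: Ww
W/II-1 aff I-1×I-2: Ww
W/II-2 un I-1×I-2: ww
⇒ W over [I-1,I-2,II-1,II-2]: 1 consistent

I-2 ∈ {Uu Vv Ww, Uu vv Ww, uu Vv Ww, uu vv Ww}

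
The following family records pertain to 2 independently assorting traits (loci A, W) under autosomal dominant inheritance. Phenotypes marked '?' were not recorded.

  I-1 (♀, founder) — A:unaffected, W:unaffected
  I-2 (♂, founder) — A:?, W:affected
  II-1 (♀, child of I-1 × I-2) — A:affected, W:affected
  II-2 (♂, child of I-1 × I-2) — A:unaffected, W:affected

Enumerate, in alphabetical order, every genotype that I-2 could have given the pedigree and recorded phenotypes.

I-2 ∈ {Aa WW, Aa Ww}

A/I-1 un ·: aa
A/I-2 ? ·: Aa
A/II-1 aff I-1×I-2: Aa
A/II-2 un I-1×I-2: aa
⇒ A over [I-1,I-2,II-1,II-2]: 1 consistent
W/I-1 un ·: ww
W/I-2 aff ·: Ww|WW
W/II-1 aff I-1×I-2: Ww
W/II-2 aff I-1×I-2: Ww
⇒ W over [I-1,I-2,II-1,II-2]: 2 consistent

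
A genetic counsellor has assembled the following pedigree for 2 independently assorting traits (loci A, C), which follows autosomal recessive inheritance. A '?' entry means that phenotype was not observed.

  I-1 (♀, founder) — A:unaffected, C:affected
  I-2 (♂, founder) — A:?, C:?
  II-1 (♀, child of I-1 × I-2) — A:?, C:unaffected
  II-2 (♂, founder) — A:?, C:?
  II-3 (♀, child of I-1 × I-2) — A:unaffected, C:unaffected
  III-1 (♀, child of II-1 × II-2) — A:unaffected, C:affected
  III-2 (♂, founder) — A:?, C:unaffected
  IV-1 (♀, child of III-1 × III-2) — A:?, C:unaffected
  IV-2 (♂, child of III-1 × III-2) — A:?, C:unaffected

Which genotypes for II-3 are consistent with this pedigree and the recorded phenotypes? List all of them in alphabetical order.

A/I-1 un ·: AA|Aa
A/I-2 ? ·: AA|Aa|aa
A/II-1 ? I-1×I-2: AA|Aa|aa
A/II-2 ? ·: AA|Aa|aa
A/II-3 un I-1×I-2: AA|Aa
A/III-1 un II-1×II-2: AA|Aa
A/III-2 ? ·: AA|Aa|aa
A/IV-1 ? III-1×III-2: AA|Aa|aa
A/IV-2 ? III-1×III-2: AA|Aa|aa
⇒ A over [I-1,I-2,II-1,II-2,II-3,III-1,III-2,IV-1,IV-2]: 928 consistent
C/I-1 aff ·: cc
C/I-2 ? ·: CC|Cc
C/II-1 un I-1×I-2: Cc
C/II-2 ? ·: Cc|cc
C/II-3 un I-1×I-2: Cc
C/III-1 aff II-1×II-2: cc
C/III-2 un ·: CC|Cc
C/IV-1 un III-1×III-2: Cc
C/IV-2 un III-1×III-2: Cc
⇒ C over [I-1,I-2,II-1,II-2,II-3,III-1,III-2,IV-1,IV-2]: 8 consistent

II-3 ∈ {AA Cc, Aa Cc}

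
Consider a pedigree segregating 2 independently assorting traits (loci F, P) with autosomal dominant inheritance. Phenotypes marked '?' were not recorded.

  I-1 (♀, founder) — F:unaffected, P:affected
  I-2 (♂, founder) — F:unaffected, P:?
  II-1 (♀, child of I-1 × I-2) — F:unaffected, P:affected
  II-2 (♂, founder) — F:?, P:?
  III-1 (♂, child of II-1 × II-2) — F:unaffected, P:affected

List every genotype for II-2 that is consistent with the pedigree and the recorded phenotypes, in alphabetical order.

II-2 ∈ {Ff PP, Ff Pp, Ff pp, ff PP, ff Pp, ff pp}

F/I-1 un ·: ff
F/I-2 un ·: ff
F/II-1 un I-1×I-2: ff
F/II-2 ? ·: ff|Ff
F/III-1 un II-1×II-2: ff
⇒ F over [I-1,I-2,II-1,II-2,III-1]: 2 consistent
P/I-1 aff ·: Pp|PP
P/I-2 ? ·: pp|Pp|PP
P/II-1 aff I-1×I-2: Pp|PP
P/II-2 ? ·: pp|Pp|PP
P/III-1 aff II-1×II-2: Pp|PP
⇒ P over [I-1,I-2,II-1,II-2,III-1]: 41 consistent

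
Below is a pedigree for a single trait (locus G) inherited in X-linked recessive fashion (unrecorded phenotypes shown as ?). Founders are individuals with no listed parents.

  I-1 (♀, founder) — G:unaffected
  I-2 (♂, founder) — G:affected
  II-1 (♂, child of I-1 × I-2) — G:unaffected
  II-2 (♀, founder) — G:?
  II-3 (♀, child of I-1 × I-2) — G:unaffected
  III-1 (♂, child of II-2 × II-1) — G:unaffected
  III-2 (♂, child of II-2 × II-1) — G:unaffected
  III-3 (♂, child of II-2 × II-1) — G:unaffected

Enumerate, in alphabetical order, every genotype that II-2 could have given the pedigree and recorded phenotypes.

II-2 ∈ {X^GX^G, X^GX^g}

G/I-1 un ·: X^GX^G|X^GX^g
G/I-2 aff ·: X^gY
G/II-1 un I-1×I-2: X^GY
G/II-2 ? ·: X^GX^G|X^GX^g
G/II-3 un I-1×I-2: X^GX^g
G/III-1 un II-2×II-1: X^GY
G/III-2 un II-2×II-1: X^GY
G/III-3 un II-2×II-1: X^GY
⇒ G over [I-1,I-2,II-1,II-2,II-3,III-1,III-2,III-3]: 4 consistent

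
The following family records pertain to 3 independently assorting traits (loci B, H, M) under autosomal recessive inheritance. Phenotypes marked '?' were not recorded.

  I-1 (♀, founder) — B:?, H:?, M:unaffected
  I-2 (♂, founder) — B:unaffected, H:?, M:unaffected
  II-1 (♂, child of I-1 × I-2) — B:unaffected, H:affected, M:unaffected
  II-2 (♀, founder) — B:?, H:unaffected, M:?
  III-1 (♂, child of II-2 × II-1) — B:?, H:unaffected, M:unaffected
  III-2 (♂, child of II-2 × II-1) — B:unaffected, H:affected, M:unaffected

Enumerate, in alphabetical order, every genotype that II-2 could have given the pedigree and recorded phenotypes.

II-2 ∈ {BB Hh MM, BB Hh Mm, BB Hh mm, Bb Hh MM, Bb Hh Mm, Bb Hh mm, bb Hh MM, bb Hh Mm, bb Hh mm}

B/I-1 ? ·: BB|Bb|bb
B/I-2 un ·: BB|Bb
B/II-1 un I-1×I-2: BB|Bb
B/II-2 ? ·: BB|Bb|bb
B/III-1 ? II-2×II-1: BB|Bb|bb
B/III-2 un II-2×II-1: BB|Bb
⇒ B over [I-1,I-2,II-1,II-2,III-1,III-2]: 84 consistent
H/I-1 ? ·: Hh|hh
H/I-2 ? ·: Hh|hh
H/II-1 aff I-1×I-2: hh
H/II-2 un ·: Hh
H/III-1 un II-2×II-1: Hh
H/III-2 aff II-2×II-1: hh
⇒ H over [I-1,I-2,II-1,II-2,III-1,III-2]: 4 consistent
M/I-1 un ·: MM|Mm
M/I-2 un ·: MM|Mm
M/II-1 un I-1×I-2: MM|Mm
M/II-2 ? ·: MM|Mm|mm
M/III-1 un II-2×II-1: MM|Mm
M/III-2 un II-2×II-1: MM|Mm
⇒ M over [I-1,I-2,II-1,II-2,III-1,III-2]: 51 consistent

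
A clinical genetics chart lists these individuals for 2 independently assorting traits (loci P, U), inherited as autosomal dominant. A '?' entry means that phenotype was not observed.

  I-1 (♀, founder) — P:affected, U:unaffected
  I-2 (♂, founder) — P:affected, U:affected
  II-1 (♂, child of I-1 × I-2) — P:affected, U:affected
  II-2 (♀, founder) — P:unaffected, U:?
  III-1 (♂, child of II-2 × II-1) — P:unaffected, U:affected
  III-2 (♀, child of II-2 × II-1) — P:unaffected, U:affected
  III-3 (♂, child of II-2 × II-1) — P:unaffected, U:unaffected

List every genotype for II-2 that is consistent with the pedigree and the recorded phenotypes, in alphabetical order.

II-2 ∈ {pp Uu, pp uu}

P/I-1 aff ·: Pp|PP
P/I-2 aff ·: Pp|PP
P/II-1 aff I-1×I-2: Pp
P/II-2 un ·: pp
P/III-1 un II-2×II-1: pp
P/III-2 un II-2×II-1: pp
P/III-3 un II-2×II-1: pp
⇒ P over [I-1,I-2,II-1,II-2,III-1,III-2,III-3]: 3 consistent
U/I-1 un ·: uu
U/I-2 aff ·: Uu|UU
U/II-1 aff I-1×I-2: Uu
U/II-2 ? ·: uu|Uu
U/III-1 aff II-2×II-1: Uu|UU
U/III-2 aff II-2×II-1: Uu|UU
U/III-3 un II-2×II-1: uu
⇒ U over [I-1,I-2,II-1,II-2,III-1,III-2,III-3]: 10 consistent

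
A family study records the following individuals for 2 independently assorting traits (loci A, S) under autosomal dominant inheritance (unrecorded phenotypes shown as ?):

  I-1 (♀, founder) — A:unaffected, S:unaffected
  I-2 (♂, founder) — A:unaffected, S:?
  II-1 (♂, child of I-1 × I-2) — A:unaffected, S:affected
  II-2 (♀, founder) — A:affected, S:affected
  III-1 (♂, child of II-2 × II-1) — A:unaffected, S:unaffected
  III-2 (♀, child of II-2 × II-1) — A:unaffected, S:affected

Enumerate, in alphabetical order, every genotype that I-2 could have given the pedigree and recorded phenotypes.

A/I-1 un ·: aa
A/I-2 un ·: aa
A/II-1 un I-1×I-2: aa
A/II-2 aff ·: Aa
A/III-1 un II-2×II-1: aa
A/III-2 un II-2×II-1: aa
⇒ A over [I-1,I-2,II-1,II-2,III-1,III-2]: 1 consistent
S/I-1 un ·: ss
S/I-2 ? ·: Ss|SS
S/II-1 aff I-1×I-2: Ss
S/II-2 aff ·: Ss
S/III-1 un II-2×II-1: ss
S/III-2 aff II-2×II-1: Ss|SS
⇒ S over [I-1,I-2,II-1,II-2,III-1,III-2]: 4 consistent

I-2 ∈ {aa SS, aa Ss}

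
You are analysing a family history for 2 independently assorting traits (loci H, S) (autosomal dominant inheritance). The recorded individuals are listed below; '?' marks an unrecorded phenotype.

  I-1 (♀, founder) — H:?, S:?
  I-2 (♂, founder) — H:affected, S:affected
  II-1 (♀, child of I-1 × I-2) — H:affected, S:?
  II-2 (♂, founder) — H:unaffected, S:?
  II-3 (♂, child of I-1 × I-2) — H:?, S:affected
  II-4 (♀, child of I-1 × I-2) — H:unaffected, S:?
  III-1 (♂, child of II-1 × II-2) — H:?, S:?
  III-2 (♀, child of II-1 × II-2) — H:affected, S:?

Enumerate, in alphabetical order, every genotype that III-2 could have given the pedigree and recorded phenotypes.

H/I-1 ? ·: hh|Hh
H/I-2 aff ·: Hh
H/II-1 aff I-1×I-2: Hh|HH
H/II-2 un ·: hh
H/II-3 ? I-1×I-2: hh|Hh|HH
H/II-4 un I-1×I-2: hh
H/III-1 ? II-1×II-2: hh|Hh
H/III-2 aff II-1×II-2: Hh
⇒ H over [I-1,I-2,II-1,II-2,II-3,II-4,III-1,III-2]: 13 consistent
S/I-1 ? ·: ss|Ss|SS
S/I-2 aff ·: Ss|SS
S/II-1 ? I-1×I-2: ss|Ss|SS
S/II-2 ? ·: ss|Ss|SS
S/II-3 aff I-1×I-2: Ss|SS
S/II-4 ? I-1×I-2: ss|Ss|SS
S/III-1 ? II-1×II-2: ss|Ss|SS
S/III-2 ? II-1×II-2: ss|Ss|SS
⇒ S over [I-1,I-2,II-1,II-2,II-3,II-4,III-1,III-2]: 427 consistent

III-2 ∈ {Hh SS, Hh Ss, Hh ss}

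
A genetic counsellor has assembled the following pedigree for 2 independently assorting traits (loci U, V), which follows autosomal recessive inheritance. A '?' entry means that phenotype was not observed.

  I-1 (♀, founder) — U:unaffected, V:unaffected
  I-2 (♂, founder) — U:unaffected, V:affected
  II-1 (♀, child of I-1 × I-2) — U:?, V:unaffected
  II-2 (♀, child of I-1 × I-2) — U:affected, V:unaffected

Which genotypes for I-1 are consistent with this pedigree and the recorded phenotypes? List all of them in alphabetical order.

I-1 ∈ {Uu VV, Uu Vv}

U/I-1 un ·: Uu
U/I-2 un ·: Uu
U/II-1 ? I-1×I-2: UU|Uu|uu
U/II-2 aff I-1×I-2: uu
⇒ U over [I-1,I-2,II-1,II-2]: 3 consistent
V/I-1 un ·: VV|Vv
V/I-2 aff ·: vv
V/II-1 un I-1×I-2: Vv
V/II-2 un I-1×I-2: Vv
⇒ V over [I-1,I-2,II-1,II-2]: 2 consistent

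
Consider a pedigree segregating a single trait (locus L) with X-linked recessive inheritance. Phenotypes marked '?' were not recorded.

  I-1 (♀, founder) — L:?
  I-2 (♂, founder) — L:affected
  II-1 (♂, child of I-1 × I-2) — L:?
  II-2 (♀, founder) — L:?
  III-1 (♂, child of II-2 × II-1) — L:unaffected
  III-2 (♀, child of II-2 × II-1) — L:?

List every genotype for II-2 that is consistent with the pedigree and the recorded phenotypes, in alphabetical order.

L/I-1 ? ·: X^LX^L|X^LX^l|X^lX^l
L/I-2 aff ·: X^lY
L/II-1 ? I-1×I-2: X^LY|X^lY
L/II-2 ? ·: X^LX^L|X^LX^l
L/III-1 un II-2×II-1: X^LY
L/III-2 ? II-2×II-1: X^LX^L|X^LX^l|X^lX^l
⇒ L over [I-1,I-2,II-1,II-2,III-1,III-2]: 12 consistent

II-2 ∈ {X^LX^L, X^LX^l}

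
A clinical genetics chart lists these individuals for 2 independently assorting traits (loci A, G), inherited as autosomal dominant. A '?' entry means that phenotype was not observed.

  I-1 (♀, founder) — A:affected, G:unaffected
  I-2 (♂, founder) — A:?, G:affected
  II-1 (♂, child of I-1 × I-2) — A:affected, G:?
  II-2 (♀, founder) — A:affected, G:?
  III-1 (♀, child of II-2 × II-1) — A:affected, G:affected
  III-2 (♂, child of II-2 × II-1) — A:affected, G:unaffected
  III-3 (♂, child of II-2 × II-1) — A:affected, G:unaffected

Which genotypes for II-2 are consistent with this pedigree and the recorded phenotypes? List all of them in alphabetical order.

II-2 ∈ {AA Gg, AA gg, Aa Gg, Aa gg}

A/I-1 aff ·: Aa|AA
A/I-2 ? ·: aa|Aa|AA
A/II-1 aff I-1×I-2: Aa|AA
A/II-2 aff ·: Aa|AA
A/III-1 aff II-2×II-1: Aa|AA
A/III-2 aff II-2×II-1: Aa|AA
A/III-3 aff II-2×II-1: Aa|AA
⇒ A over [I-1,I-2,II-1,II-2,III-1,III-2,III-3]: 116 consistent
G/I-1 un ·: gg
G/I-2 aff ·: Gg|GG
G/II-1 ? I-1×I-2: gg|Gg
G/II-2 ? ·: gg|Gg
G/III-1 aff II-2×II-1: Gg|GG
G/III-2 un II-2×II-1: gg
G/III-3 un II-2×II-1: gg
⇒ G over [I-1,I-2,II-1,II-2,III-1,III-2,III-3]: 7 consistent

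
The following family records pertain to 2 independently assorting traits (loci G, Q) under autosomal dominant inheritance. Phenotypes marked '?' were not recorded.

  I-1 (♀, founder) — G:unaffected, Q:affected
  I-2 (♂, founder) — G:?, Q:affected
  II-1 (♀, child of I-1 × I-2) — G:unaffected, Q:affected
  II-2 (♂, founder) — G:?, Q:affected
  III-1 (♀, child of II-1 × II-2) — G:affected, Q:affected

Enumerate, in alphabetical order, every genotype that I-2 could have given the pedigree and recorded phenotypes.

G/I-1 un ·: gg
G/I-2 ? ·: gg|Gg
G/II-1 un I-1×I-2: gg
G/II-2 ? ·: Gg|GG
G/III-1 aff II-1×II-2: Gg
⇒ G over [I-1,I-2,II-1,II-2,III-1]: 4 consistent
Q/I-1 aff ·: Qq|QQ
Q/I-2 aff ·: Qq|QQ
Q/II-1 aff I-1×I-2: Qq|QQ
Q/II-2 aff ·: Qq|QQ
Q/III-1 aff II-1×II-2: Qq|QQ
⇒ Q over [I-1,I-2,II-1,II-2,III-1]: 24 consistent

I-2 ∈ {Gg QQ, Gg Qq, gg QQ, gg Qq}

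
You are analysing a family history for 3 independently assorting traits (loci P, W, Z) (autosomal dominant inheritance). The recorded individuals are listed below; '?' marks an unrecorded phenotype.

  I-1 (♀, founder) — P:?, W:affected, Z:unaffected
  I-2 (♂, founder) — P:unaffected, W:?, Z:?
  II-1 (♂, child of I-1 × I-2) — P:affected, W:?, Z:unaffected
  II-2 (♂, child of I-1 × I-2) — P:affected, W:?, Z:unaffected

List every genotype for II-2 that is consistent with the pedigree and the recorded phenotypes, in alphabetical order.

II-2 ∈ {Pp WW zz, Pp Ww zz, Pp ww zz}

P/I-1 ? ·: Pp|PP
P/I-2 un ·: pp
P/II-1 aff I-1×I-2: Pp
P/II-2 aff I-1×I-2: Pp
⇒ P over [I-1,I-2,II-1,II-2]: 2 consistent
W/I-1 aff ·: Ww|WW
W/I-2 ? ·: ww|Ww|WW
W/II-1 ? I-1×I-2: ww|Ww|WW
W/II-2 ? I-1×I-2: ww|Ww|WW
⇒ W over [I-1,I-2,II-1,II-2]: 23 consistent
Z/I-1 un ·: zz
Z/I-2 ? ·: zz|Zz
Z/II-1 un I-1×I-2: zz
Z/II-2 un I-1×I-2: zz
⇒ Z over [I-1,I-2,II-1,II-2]: 2 consistent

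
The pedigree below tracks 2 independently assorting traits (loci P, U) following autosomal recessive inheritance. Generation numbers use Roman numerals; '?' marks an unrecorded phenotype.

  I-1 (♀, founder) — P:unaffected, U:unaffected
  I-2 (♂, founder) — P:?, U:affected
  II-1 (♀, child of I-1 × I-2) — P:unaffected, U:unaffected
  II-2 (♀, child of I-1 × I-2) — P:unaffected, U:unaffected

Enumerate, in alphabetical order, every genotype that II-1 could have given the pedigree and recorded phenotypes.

II-1 ∈ {PP Uu, Pp Uu}

P/I-1 un ·: PP|Pp
P/I-2 ? ·: PP|Pp|pp
P/II-1 un I-1×I-2: PP|Pp
P/II-2 un I-1×I-2: PP|Pp
⇒ P over [I-1,I-2,II-1,II-2]: 15 consistent
U/I-1 un ·: UU|Uu
U/I-2 aff ·: uu
U/II-1 un I-1×I-2: Uu
U/II-2 un I-1×I-2: Uu
⇒ U over [I-1,I-2,II-1,II-2]: 2 consistent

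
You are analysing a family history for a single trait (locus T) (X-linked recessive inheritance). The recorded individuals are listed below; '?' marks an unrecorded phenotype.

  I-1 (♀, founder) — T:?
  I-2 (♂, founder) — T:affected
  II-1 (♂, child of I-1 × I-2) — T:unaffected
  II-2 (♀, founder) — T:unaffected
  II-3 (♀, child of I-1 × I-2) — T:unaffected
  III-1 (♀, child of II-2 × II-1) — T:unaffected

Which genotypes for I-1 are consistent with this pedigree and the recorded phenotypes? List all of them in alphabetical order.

T/I-1 ? ·: X^TX^T|X^TX^t
T/I-2 aff ·: X^tY
T/II-1 un I-1×I-2: X^TY
T/II-2 un ·: X^TX^T|X^TX^t
T/II-3 un I-1×I-2: X^TX^t
T/III-1 un II-2×II-1: X^TX^T|X^TX^t
⇒ T over [I-1,I-2,II-1,II-2,II-3,III-1]: 6 consistent

I-1 ∈ {X^TX^T, X^TX^t}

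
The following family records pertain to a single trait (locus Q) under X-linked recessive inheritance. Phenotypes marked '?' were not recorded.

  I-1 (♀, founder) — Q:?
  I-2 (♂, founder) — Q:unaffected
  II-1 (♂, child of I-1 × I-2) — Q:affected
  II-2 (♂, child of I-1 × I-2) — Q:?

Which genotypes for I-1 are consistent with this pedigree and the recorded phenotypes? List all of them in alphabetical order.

I-1 ∈ {X^QX^q, X^qX^q}

Q/I-1 ? ·: X^QX^q|X^qX^q
Q/I-2 un ·: X^QY
Q/II-1 aff I-1×I-2: X^qY
Q/II-2 ? I-1×I-2: X^QY|X^qY
⇒ Q over [I-1,I-2,II-1,II-2]: 3 consistent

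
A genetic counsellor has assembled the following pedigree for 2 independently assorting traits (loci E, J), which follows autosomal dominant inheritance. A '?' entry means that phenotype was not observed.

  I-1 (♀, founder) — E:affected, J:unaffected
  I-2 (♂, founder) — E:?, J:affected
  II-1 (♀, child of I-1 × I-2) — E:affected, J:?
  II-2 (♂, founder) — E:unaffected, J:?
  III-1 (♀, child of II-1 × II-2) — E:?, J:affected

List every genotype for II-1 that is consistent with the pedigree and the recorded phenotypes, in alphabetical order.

II-1 ∈ {EE Jj, EE jj, Ee Jj, Ee jj}

E/I-1 aff ·: Ee|EE
E/I-2 ? ·: ee|Ee|EE
E/II-1 aff I-1×I-2: Ee|EE
E/II-2 un ·: ee
E/III-1 ? II-1×II-2: ee|Ee
⇒ E over [I-1,I-2,II-1,II-2,III-1]: 14 consistent
J/I-1 un ·: jj
J/I-2 aff ·: Jj|JJ
J/II-1 ? I-1×I-2: jj|Jj
J/II-2 ? ·: jj|Jj|JJ
J/III-1 aff II-1×II-2: Jj|JJ
⇒ J over [I-1,I-2,II-1,II-2,III-1]: 12 consistent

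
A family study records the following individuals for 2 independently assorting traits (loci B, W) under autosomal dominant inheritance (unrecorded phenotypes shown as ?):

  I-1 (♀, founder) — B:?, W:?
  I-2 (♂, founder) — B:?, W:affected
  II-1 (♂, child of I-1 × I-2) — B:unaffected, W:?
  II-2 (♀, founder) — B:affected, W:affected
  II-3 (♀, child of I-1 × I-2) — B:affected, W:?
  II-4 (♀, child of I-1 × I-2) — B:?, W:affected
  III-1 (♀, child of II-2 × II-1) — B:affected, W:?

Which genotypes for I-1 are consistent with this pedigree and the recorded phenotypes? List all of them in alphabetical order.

I-1 ∈ {Bb WW, Bb Ww, Bb ww, bb WW, bb Ww, bb ww}

B/I-1 ? ·: bb|Bb
B/I-2 ? ·: bb|Bb
B/II-1 un I-1×I-2: bb
B/II-2 aff ·: Bb|BB
B/II-3 aff I-1×I-2: Bb|BB
B/II-4 ? I-1×I-2: bb|Bb|BB
B/III-1 aff II-2×II-1: Bb
⇒ B over [I-1,I-2,II-1,II-2,II-3,II-4,III-1]: 20 consistent
W/I-1 ? ·: ww|Ww|WW
W/I-2 aff ·: Ww|WW
W/II-1 ? I-1×I-2: ww|Ww|WW
W/II-2 aff ·: Ww|WW
W/II-3 ? I-1×I-2: ww|Ww|WW
W/II-4 aff I-1×I-2: Ww|WW
W/III-1 ? II-2×II-1: ww|Ww|WW
⇒ W over [I-1,I-2,II-1,II-2,II-3,II-4,III-1]: 154 consistent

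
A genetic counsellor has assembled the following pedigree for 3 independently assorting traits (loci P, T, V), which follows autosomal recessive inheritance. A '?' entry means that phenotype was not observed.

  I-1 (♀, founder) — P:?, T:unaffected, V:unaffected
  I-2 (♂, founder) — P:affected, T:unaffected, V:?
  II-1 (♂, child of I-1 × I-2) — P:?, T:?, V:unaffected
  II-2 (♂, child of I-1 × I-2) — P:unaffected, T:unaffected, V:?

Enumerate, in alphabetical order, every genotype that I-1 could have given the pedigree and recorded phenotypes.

P/I-1 ? ·: PP|Pp
P/I-2 aff ·: pp
P/II-1 ? I-1×I-2: Pp|pp
P/II-2 un I-1×I-2: Pp
⇒ P over [I-1,I-2,II-1,II-2]: 3 consistent
T/I-1 un ·: TT|Tt
T/I-2 un ·: TT|Tt
T/II-1 ? I-1×I-2: TT|Tt|tt
T/II-2 un I-1×I-2: TT|Tt
⇒ T over [I-1,I-2,II-1,II-2]: 15 consistent
V/I-1 un ·: VV|Vv
V/I-2 ? ·: VV|Vv|vv
V/II-1 un I-1×I-2: VV|Vv
V/II-2 ? I-1×I-2: VV|Vv|vv
⇒ V over [I-1,I-2,II-1,II-2]: 18 consistent

I-1 ∈ {PP TT VV, PP TT Vv, PP Tt VV, PP Tt Vv, Pp TT VV, Pp TT Vv, Pp Tt VV, Pp Tt Vv}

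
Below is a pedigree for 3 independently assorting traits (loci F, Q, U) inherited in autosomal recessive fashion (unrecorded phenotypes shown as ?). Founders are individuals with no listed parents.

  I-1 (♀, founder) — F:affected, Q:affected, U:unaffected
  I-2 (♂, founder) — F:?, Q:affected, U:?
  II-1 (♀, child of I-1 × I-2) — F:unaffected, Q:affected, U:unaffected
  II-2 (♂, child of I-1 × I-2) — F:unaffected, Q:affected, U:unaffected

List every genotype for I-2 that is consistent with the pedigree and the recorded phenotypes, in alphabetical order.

F/I-1 aff ·: ff
F/I-2 ? ·: FF|Ff
F/II-1 un I-1×I-2: Ff
F/II-2 un I-1×I-2: Ff
⇒ F over [I-1,I-2,II-1,II-2]: 2 consistent
Q/I-1 aff ·: qq
Q/I-2 aff ·: qq
Q/II-1 aff I-1×I-2: qq
Q/II-2 aff I-1×I-2: qq
⇒ Q over [I-1,I-2,II-1,II-2]: 1 consistent
U/I-1 un ·: UU|Uu
U/I-2 ? ·: UU|Uu|uu
U/II-1 un I-1×I-2: UU|Uu
U/II-2 un I-1×I-2: UU|Uu
⇒ U over [I-1,I-2,II-1,II-2]: 15 consistent

I-2 ∈ {FF qq UU, FF qq Uu, FF qq uu, Ff qq UU, Ff qq Uu, Ff qq uu}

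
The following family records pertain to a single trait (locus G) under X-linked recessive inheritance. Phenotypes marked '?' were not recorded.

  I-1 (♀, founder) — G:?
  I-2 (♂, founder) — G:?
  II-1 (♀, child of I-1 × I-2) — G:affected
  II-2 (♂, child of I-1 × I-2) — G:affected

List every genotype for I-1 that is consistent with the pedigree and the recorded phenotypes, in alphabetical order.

G/I-1 ? ·: X^GX^g|X^gX^g
G/I-2 ? ·: X^gY
G/II-1 aff I-1×I-2: X^gX^g
G/II-2 aff I-1×I-2: X^gY
⇒ G over [I-1,I-2,II-1,II-2]: 2 consistent

I-1 ∈ {X^GX^g, X^gX^g}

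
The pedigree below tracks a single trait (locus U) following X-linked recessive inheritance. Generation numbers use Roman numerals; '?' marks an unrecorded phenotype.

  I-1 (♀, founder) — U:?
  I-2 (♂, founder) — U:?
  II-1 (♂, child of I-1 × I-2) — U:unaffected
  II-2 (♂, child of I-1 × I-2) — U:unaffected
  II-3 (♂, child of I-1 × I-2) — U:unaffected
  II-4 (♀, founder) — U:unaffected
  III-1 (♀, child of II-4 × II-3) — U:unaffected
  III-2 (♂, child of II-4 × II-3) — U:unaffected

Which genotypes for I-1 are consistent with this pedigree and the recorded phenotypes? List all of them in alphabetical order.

I-1 ∈ {X^UX^U, X^UX^u}

U/I-1 ? ·: X^UX^U|X^UX^u
U/I-2 ? ·: X^UY|X^uY
U/II-1 un I-1×I-2: X^UY
U/II-2 un I-1×I-2: X^UY
U/II-3 un I-1×I-2: X^UY
U/II-4 un ·: X^UX^U|X^UX^u
U/III-1 un II-4×II-3: X^UX^U|X^UX^u
U/III-2 un II-4×II-3: X^UY
⇒ U over [I-1,I-2,II-1,II-2,II-3,II-4,III-1,III-2]: 12 consistent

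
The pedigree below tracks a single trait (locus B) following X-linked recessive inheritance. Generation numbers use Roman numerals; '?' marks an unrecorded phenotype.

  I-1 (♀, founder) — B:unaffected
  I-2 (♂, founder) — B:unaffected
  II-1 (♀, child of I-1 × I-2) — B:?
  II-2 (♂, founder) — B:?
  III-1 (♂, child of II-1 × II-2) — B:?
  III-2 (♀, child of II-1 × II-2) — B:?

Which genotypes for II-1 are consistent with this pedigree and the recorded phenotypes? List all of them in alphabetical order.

B/I-1 un ·: X^BX^B|X^BX^b
B/I-2 un ·: X^BY
B/II-1 ? I-1×I-2: X^BX^B|X^BX^b
B/II-2 ? ·: X^BY|X^bY
B/III-1 ? II-1×II-2: X^BY|X^bY
B/III-2 ? II-1×II-2: X^BX^B|X^BX^b|X^bX^b
⇒ B over [I-1,I-2,II-1,II-2,III-1,III-2]: 12 consistent

II-1 ∈ {X^BX^B, X^BX^b}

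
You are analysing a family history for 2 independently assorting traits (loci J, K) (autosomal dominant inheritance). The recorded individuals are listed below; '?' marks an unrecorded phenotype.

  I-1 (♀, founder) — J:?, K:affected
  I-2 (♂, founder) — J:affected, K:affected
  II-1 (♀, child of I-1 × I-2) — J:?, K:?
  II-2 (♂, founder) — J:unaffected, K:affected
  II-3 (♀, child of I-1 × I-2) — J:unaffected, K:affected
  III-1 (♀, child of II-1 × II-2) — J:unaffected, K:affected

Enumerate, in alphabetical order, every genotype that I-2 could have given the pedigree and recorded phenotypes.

I-2 ∈ {Jj KK, Jj Kk}

J/I-1 ? ·: jj|Jj
J/I-2 aff ·: Jj
J/II-1 ? I-1×I-2: jj|Jj
J/II-2 un ·: jj
J/II-3 un I-1×I-2: jj
J/III-1 un II-1×II-2: jj
⇒ J over [I-1,I-2,II-1,II-2,II-3,III-1]: 4 consistent
K/I-1 aff ·: Kk|KK
K/I-2 aff ·: Kk|KK
K/II-1 ? I-1×I-2: kk|Kk|KK
K/II-2 aff ·: Kk|KK
K/II-3 aff I-1×I-2: Kk|KK
K/III-1 aff II-1×II-2: Kk|KK
⇒ K over [I-1,I-2,II-1,II-2,II-3,III-1]: 49 consistent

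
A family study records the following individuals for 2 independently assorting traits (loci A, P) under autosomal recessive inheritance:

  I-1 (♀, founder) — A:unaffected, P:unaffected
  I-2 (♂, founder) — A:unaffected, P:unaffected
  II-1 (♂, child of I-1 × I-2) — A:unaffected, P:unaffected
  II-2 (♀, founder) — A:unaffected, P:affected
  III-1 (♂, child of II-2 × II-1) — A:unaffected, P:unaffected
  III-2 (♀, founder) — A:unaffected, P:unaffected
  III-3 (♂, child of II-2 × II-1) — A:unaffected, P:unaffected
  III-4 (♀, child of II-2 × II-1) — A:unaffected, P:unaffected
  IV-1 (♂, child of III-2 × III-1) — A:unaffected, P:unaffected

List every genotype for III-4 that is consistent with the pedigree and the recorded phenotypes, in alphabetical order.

III-4 ∈ {AA Pp, Aa Pp}

A/I-1 un ·: AA|Aa
A/I-2 un ·: AA|Aa
A/II-1 un I-1×I-2: AA|Aa
A/II-2 un ·: AA|Aa
A/III-1 un II-2×II-1: AA|Aa
A/III-2 un ·: AA|Aa
A/III-3 un II-2×II-1: AA|Aa
A/III-4 un II-2×II-1: AA|Aa
A/IV-1 un III-2×III-1: AA|Aa
⇒ A over [I-1,I-2,II-1,II-2,III-1,III-2,III-3,III-4,IV-1]: 292 consistent
P/I-1 un ·: PP|Pp
P/I-2 un ·: PP|Pp
P/II-1 un I-1×I-2: PP|Pp
P/II-2 aff ·: pp
P/III-1 un II-2×II-1: Pp
P/III-2 un ·: PP|Pp
P/III-3 un II-2×II-1: Pp
P/III-4 un II-2×II-1: Pp
P/IV-1 un III-2×III-1: PP|Pp
⇒ P over [I-1,I-2,II-1,II-2,III-1,III-2,III-3,III-4,IV-1]: 28 consistent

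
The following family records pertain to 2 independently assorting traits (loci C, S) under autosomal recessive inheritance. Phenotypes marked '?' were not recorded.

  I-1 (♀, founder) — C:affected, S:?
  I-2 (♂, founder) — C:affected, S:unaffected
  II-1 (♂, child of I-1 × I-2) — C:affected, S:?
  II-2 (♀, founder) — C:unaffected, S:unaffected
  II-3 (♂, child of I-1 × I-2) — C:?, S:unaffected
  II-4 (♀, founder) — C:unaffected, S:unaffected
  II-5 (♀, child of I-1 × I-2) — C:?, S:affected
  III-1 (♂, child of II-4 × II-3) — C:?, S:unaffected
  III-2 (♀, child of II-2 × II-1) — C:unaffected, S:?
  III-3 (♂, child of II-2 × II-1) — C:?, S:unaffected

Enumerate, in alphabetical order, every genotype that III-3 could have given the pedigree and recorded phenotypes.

C/I-1 aff ·: cc
C/I-2 aff ·: cc
C/II-1 aff I-1×I-2: cc
C/II-2 un ·: CC|Cc
C/II-3 ? I-1×I-2: cc
C/II-4 un ·: CC|Cc
C/II-5 ? I-1×I-2: cc
C/III-1 ? II-4×II-3: Cc|cc
C/III-2 un II-2×II-1: Cc
C/III-3 ? II-2×II-1: Cc|cc
⇒ C over [I-1,I-2,II-1,II-2,II-3,II-4,II-5,III-1,III-2,III-3]: 9 consistent
S/I-1 ? ·: Ss|ss
S/I-2 un ·: Ss
S/II-1 ? I-1×I-2: SS|Ss|ss
S/II-2 un ·: SS|Ss
S/II-3 un I-1×I-2: SS|Ss
S/II-4 un ·: SS|Ss
S/II-5 aff I-1×I-2: ss
S/III-1 un II-4×II-3: SS|Ss
S/III-2 ? II-2×II-1: SS|Ss|ss
S/III-3 un II-2×II-1: SS|Ss
⇒ S over [I-1,I-2,II-1,II-2,II-3,II-4,II-5,III-1,III-2,III-3]: 178 consistent

III-3 ∈ {Cc SS, Cc Ss, cc SS, cc Ss}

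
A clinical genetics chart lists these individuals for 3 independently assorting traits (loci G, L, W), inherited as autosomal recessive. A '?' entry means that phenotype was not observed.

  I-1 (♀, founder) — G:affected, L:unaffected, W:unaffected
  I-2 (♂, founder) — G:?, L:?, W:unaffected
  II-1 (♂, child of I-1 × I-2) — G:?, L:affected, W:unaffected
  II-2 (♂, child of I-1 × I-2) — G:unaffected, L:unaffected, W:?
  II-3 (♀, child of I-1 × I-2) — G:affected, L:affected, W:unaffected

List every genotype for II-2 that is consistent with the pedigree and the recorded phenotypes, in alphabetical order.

II-2 ∈ {Gg LL WW, Gg LL Ww, Gg LL ww, Gg Ll WW, Gg Ll Ww, Gg Ll ww}

G/I-1 aff ·: gg
G/I-2 ? ·: Gg
G/II-1 ? I-1×I-2: Gg|gg
G/II-2 un I-1×I-2: Gg
G/II-3 aff I-1×I-2: gg
⇒ G over [I-1,I-2,II-1,II-2,II-3]: 2 consistent
L/I-1 un ·: Ll
L/I-2 ? ·: Ll|ll
L/II-1 aff I-1×I-2: ll
L/II-2 un I-1×I-2: LL|Ll
L/II-3 aff I-1×I-2: ll
⇒ L over [I-1,I-2,II-1,II-2,II-3]: 3 consistent
W/I-1 un ·: WW|Ww
W/I-2 un ·: WW|Ww
W/II-1 un I-1×I-2: WW|Ww
W/II-2 ? I-1×I-2: WW|Ww|ww
W/II-3 un I-1×I-2: WW|Ww
⇒ W over [I-1,I-2,II-1,II-2,II-3]: 29 consistent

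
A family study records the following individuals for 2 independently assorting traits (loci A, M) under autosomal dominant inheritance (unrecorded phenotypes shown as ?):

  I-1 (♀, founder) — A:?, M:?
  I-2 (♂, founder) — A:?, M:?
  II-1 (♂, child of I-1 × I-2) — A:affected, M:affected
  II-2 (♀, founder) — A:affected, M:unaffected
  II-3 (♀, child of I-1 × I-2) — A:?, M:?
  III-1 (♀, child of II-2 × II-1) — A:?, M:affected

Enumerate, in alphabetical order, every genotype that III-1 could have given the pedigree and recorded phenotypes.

A/I-1 ? ·: aa|Aa|AA
A/I-2 ? ·: aa|Aa|AA
A/II-1 aff I-1×I-2: Aa|AA
A/II-2 aff ·: Aa|AA
A/II-3 ? I-1×I-2: aa|Aa|AA
A/III-1 ? II-2×II-1: aa|Aa|AA
⇒ A over [I-1,I-2,II-1,II-2,II-3,III-1]: 89 consistent
M/I-1 ? ·: mm|Mm|MM
M/I-2 ? ·: mm|Mm|MM
M/II-1 aff I-1×I-2: Mm|MM
M/II-2 un ·: mm
M/II-3 ? I-1×I-2: mm|Mm|MM
M/III-1 aff II-2×II-1: Mm
⇒ M over [I-1,I-2,II-1,II-2,II-3,III-1]: 21 consistent

III-1 ∈ {AA Mm, Aa Mm, aa Mm}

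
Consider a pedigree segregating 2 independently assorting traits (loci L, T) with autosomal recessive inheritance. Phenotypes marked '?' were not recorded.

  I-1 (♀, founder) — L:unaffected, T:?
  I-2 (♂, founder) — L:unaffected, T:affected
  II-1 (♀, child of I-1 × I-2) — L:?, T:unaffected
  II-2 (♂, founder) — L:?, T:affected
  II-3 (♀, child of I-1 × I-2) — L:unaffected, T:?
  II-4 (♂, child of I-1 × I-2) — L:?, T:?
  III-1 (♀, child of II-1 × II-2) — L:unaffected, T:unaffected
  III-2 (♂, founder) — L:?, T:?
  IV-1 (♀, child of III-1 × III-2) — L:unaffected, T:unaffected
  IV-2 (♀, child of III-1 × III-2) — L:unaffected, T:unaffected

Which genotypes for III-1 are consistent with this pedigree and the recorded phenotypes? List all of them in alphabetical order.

III-1 ∈ {LL Tt, Ll Tt}

L/I-1 un ·: LL|Ll
L/I-2 un ·: LL|Ll
L/II-1 ? I-1×I-2: LL|Ll|ll
L/II-2 ? ·: LL|Ll|ll
L/II-3 un I-1×I-2: LL|Ll
L/II-4 ? I-1×I-2: LL|Ll|ll
L/III-1 un II-1×II-2: LL|Ll
L/III-2 ? ·: LL|Ll|ll
L/IV-1 un III-1×III-2: LL|Ll
L/IV-2 un III-1×III-2: LL|Ll
⇒ L over [I-1,I-2,II-1,II-2,II-3,II-4,III-1,III-2,IV-1,IV-2]: 1104 consistent
T/I-1 ? ·: TT|Tt
T/I-2 aff ·: tt
T/II-1 un I-1×I-2: Tt
T/II-2 aff ·: tt
T/II-3 ? I-1×I-2: Tt|tt
T/II-4 ? I-1×I-2: Tt|tt
T/III-1 un II-1×II-2: Tt
T/III-2 ? ·: TT|Tt|tt
T/IV-1 un III-1×III-2: TT|Tt
T/IV-2 un III-1×III-2: TT|Tt
⇒ T over [I-1,I-2,II-1,II-2,II-3,II-4,III-1,III-2,IV-1,IV-2]: 45 consistent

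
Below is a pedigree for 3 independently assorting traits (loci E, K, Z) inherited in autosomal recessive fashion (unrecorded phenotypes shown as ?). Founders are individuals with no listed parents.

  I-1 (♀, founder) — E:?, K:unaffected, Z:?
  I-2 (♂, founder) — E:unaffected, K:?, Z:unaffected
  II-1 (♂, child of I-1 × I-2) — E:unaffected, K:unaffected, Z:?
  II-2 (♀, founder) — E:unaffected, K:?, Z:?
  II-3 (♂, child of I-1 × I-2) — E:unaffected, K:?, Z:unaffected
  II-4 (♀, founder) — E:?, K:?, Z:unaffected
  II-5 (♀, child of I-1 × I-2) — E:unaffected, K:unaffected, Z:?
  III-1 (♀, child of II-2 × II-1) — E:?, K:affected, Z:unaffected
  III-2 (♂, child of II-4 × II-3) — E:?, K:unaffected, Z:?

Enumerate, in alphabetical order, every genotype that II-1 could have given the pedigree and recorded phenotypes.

II-1 ∈ {EE Kk ZZ, EE Kk Zz, EE Kk zz, Ee Kk ZZ, Ee Kk Zz, Ee Kk zz}

E/I-1 ? ·: EE|Ee|ee
E/I-2 un ·: EE|Ee
E/II-1 un I-1×I-2: EE|Ee
E/II-2 un ·: EE|Ee
E/II-3 un I-1×I-2: EE|Ee
E/II-4 ? ·: EE|Ee|ee
E/II-5 un I-1×I-2: EE|Ee
E/III-1 ? II-2×II-1: EE|Ee|ee
E/III-2 ? II-4×II-3: EE|Ee|ee
⇒ E over [I-1,I-2,II-1,II-2,II-3,II-4,II-5,III-1,III-2]: 610 consistent
K/I-1 un ·: KK|Kk
K/I-2 ? ·: KK|Kk|kk
K/II-1 un I-1×I-2: Kk
K/II-2 ? ·: Kk|kk
K/II-3 ? I-1×I-2: KK|Kk|kk
K/II-4 ? ·: KK|Kk|kk
K/II-5 un I-1×I-2: KK|Kk
K/III-1 aff II-2×II-1: kk
K/III-2 un II-4×II-3: KK|Kk
⇒ K over [I-1,I-2,II-1,II-2,II-3,II-4,II-5,III-1,III-2]: 140 consistent
Z/I-1 ? ·: ZZ|Zz|zz
Z/I-2 un ·: ZZ|Zz
Z/II-1 ? I-1×I-2: ZZ|Zz|zz
Z/II-2 ? ·: ZZ|Zz|zz
Z/II-3 un I-1×I-2: ZZ|Zz
Z/II-4 un ·: ZZ|Zz
Z/II-5 ? I-1×I-2: ZZ|Zz|zz
Z/III-1 un II-2×II-1: ZZ|Zz
Z/III-2 ? II-4×II-3: ZZ|Zz|zz
⇒ Z over [I-1,I-2,II-1,II-2,II-3,II-4,II-5,III-1,III-2]: 659 consistent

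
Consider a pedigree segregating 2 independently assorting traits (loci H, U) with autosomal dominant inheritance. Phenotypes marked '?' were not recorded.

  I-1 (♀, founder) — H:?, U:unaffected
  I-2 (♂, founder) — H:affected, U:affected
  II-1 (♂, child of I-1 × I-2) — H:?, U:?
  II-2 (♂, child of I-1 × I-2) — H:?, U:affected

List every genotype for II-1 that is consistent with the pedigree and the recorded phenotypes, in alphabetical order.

H/I-1 ? ·: hh|Hh|HH
H/I-2 aff ·: Hh|HH
H/II-1 ? I-1×I-2: hh|Hh|HH
H/II-2 ? I-1×I-2: hh|Hh|HH
⇒ H over [I-1,I-2,II-1,II-2]: 23 consistent
U/I-1 un ·: uu
U/I-2 aff ·: Uu|UU
U/II-1 ? I-1×I-2: uu|Uu
U/II-2 aff I-1×I-2: Uu
⇒ U over [I-1,I-2,II-1,II-2]: 3 consistent

II-1 ∈ {HH Uu, HH uu, Hh Uu, Hh uu, hh Uu, hh uu}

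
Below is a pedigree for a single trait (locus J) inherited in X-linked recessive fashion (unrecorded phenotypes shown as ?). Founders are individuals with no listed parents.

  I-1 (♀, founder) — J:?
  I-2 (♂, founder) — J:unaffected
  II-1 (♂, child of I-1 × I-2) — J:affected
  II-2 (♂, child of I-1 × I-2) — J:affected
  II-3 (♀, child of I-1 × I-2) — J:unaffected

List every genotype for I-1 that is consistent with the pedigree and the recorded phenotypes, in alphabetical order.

J/I-1 ? ·: X^JX^j|X^jX^j
J/I-2 un ·: X^JY
J/II-1 aff I-1×I-2: X^jY
J/II-2 aff I-1×I-2: X^jY
J/II-3 un I-1×I-2: X^JX^J|X^JX^j
⇒ J over [I-1,I-2,II-1,II-2,II-3]: 3 consistent

I-1 ∈ {X^JX^j, X^jX^j}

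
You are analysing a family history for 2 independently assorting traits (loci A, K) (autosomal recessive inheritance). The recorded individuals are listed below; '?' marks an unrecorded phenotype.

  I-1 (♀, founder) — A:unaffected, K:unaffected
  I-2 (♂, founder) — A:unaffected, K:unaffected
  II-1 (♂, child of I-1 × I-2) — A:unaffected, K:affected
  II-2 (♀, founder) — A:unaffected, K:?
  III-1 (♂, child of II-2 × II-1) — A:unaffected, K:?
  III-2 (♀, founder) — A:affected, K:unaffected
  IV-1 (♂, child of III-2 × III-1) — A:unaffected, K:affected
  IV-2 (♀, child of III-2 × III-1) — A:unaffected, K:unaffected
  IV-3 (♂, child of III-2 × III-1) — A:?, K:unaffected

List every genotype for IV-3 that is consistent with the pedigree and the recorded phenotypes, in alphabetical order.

A/I-1 un ·: AA|Aa
A/I-2 un ·: AA|Aa
A/II-1 un I-1×I-2: AA|Aa
A/II-2 un ·: AA|Aa
A/III-1 un II-2×II-1: AA|Aa
A/III-2 aff ·: aa
A/IV-1 un III-2×III-1: Aa
A/IV-2 un III-2×III-1: Aa
A/IV-3 ? III-2×III-1: Aa|aa
⇒ A over [I-1,I-2,II-1,II-2,III-1,III-2,IV-1,IV-2,IV-3]: 34 consistent
K/I-1 un ·: Kk
K/I-2 un ·: Kk
K/II-1 aff I-1×I-2: kk
K/II-2 ? ·: KK|Kk|kk
K/III-1 ? II-2×II-1: Kk|kk
K/III-2 un ·: Kk
K/IV-1 aff III-2×III-1: kk
K/IV-2 un III-2×III-1: KK|Kk
K/IV-3 un III-2×III-1: KK|Kk
⇒ K over [I-1,I-2,II-1,II-2,III-1,III-2,IV-1,IV-2,IV-3]: 10 consistent

IV-3 ∈ {Aa KK, Aa Kk, aa KK, aa Kk}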